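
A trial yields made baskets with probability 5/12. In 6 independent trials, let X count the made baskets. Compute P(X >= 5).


P(X>=5) = P(X=5) + P(X=6)
= 21875/497664 + 15625/2985984
= 146875/2985984

146875/2985984


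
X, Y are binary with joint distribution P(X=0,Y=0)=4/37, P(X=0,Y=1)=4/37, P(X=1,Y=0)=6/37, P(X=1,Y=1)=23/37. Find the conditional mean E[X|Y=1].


P(Y=1) = 27/37
E[X|Y=1] = (0*4 + 1*23)/27 = 23/27

23/27


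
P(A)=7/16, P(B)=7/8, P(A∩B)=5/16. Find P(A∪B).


P(A∪B) = P(A) + P(B) - P(A∩B)
= 7/16 + 7/8 - 5/16 = 1

1


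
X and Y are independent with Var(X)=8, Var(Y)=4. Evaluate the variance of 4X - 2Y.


Independence => Cov(X,Y)=0
Var(4X - 2Y) = 4^2*Var(X) + (-2)^2*Var(Y)
= 16*8 + 4*4 = 144

144


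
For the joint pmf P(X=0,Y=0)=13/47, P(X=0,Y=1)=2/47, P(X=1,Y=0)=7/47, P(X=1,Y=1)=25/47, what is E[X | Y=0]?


P(Y=0) = 20/47
E[X|Y=0] = (0*13 + 1*7)/20 = 7/20

7/20


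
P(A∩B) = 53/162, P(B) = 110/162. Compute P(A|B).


P(A|B) = P(A∩B)/P(B) = (53/162)/(110/162) = 53/110

53/110


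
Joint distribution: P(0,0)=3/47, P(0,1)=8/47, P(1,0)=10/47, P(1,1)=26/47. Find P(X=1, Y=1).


Read from table: P(X=1, Y=1) = 26/47

26/47


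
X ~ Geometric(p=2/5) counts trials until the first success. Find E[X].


For geometric (trials until first success), E[X] = 1/p = 1/(2/5) = 5/2

5/2


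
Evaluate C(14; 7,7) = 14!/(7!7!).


14! = 87178291200
Denominator: 7!=5040 * 7!=5040
Coefficient = 87178291200 / 25401600 = 3432

3432


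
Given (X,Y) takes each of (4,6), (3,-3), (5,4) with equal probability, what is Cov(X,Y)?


E[X]=4, E[Y]=7/3, E[XY]=35/3
Cov(X,Y) = E[XY] - E[X]E[Y] = 35/3 - 4*7/3 = 7/3

7/3


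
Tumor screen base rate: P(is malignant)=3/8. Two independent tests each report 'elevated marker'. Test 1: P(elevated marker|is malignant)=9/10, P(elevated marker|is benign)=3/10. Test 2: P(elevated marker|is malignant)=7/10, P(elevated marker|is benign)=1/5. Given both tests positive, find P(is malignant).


After test 1: P(+) = 9/10*3/8 + 3/10*5/8 = 21/40
P(B|+) = (27/80)/(21/40) = 9/14
After test 2 (use post1 as new prior): P(+) = 7/10*9/14 + 1/5*5/14 = 73/140
P(B|+,+) = (9/20)/(73/140) = 63/73

63/73


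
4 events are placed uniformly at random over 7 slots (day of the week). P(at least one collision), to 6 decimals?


P(all different) = prod((7-i)/7 for i=0..3) = 0.349854
P(at least one match) = 1 - 0.349854 = 0.650146

0.650146


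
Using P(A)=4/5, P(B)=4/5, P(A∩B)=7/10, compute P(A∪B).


P(A∪B) = P(A) + P(B) - P(A∩B)
= 4/5 + 4/5 - 7/10 = 9/10

9/10


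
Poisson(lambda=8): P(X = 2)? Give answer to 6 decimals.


P(X=2) = e^(-8) * 8^2 / 2!
≈ 0.0003354626279 * 64 / 2
≈ 0.010735

0.010735


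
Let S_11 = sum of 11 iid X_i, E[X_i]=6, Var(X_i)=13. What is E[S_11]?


E[S_n] = n*E[X_1] = 11*6 = 66

66


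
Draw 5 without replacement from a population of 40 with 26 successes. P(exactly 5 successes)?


P(X=5) = C(26,5)*C(14,0) / C(40,5)
= 65780*1 / 658008
= 65780/658008 = 1265/12654

1265/12654


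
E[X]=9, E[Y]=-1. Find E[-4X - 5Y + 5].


E[-4X - 5Y + 5] = -4*E[X] - 5*E[Y] + 5
= (-4)*(9) + (-5)*(-1) + (5)
= -36 + 5 + 5 = -26

-26


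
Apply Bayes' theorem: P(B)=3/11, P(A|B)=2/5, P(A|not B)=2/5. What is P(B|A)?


P(A) = P(A|B)P(B) + P(A|B')P(B') = 2/5*3/11 + 2/5*8/11 = 2/5
P(B|A) = P(A|B)P(B)/P(A) = (6/55)/(2/5) = 3/11

3/11


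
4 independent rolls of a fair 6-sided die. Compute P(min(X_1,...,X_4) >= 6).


P(min >= 6) = P(all X_i >= 6) = (P(X_1 >= 6))^4
= (1/6)^4 = 1/1296

1/1296


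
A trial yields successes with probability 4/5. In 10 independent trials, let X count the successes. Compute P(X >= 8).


P(X>=8) = P(X=8) + P(X=9) + P(X=10)
= 589824/1953125 + 524288/1953125 + 1048576/9765625
= 6619136/9765625

6619136/9765625


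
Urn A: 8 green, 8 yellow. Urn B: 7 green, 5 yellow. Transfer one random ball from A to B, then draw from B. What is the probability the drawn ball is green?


P(transfer green) = 8/16 = 1/2; P(transfer yellow) = 1/2
If green transferred: Urn II has 8 green of 13, so P(green|green moved) = 8/13
If yellow transferred: Urn II has 7 green of 13, so P(green|yellow moved) = 7/13
By total probability: P(green) = 1/2*8/13 + 1/2*7/13 = 15/26

15/26


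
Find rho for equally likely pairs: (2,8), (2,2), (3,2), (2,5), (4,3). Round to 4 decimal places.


Cov(X,Y) = -0.8000, Var(X) = 0.6400, Var(Y) = 5.2000
rho = Cov/(sqrt(VarX)*sqrt(VarY)) = -0.4385

-0.4385


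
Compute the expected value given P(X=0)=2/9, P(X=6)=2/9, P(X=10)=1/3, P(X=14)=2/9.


E[X] = sum(x * P(x))
= 0*2/9 + 6*2/9 + 10*1/3 + 14*2/9
= 70/9

70/9


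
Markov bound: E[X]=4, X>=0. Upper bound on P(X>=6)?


Markov: P(X >= a) <= E[X]/a
P(X >= 6) <= 4/6 = 2/3

2/3


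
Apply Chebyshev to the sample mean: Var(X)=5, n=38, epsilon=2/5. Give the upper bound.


Var(Xbar) = Var(X)/n = 5/38
Chebyshev: P(|Xbar-mu| >= 2/5) <= Var(Xbar)/(2/5)^2 = (5/38)/(4/25) = 125/152

125/152


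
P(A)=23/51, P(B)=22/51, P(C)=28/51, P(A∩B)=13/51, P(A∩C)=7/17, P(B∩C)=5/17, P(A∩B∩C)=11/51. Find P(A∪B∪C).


P(A∪B∪C) = P(A)+P(B)+P(C) - P(AB)-P(AC)-P(BC) + P(ABC)
= 23/51+22/51+28/51 - 13/51-7/17-5/17 + 11/51
= 35/51

35/51


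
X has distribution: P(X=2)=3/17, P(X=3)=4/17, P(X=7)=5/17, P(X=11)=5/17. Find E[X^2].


E[X^2] = sum(g(x)*P(x))
= 4*3/17 + 9*4/17 + 49*5/17 + 121*5/17
= 898/17

898/17


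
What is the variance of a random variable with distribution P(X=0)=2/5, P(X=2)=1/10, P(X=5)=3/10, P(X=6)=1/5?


E[X] = 29/10, E[X^2] = 151/10
Var(X) = E[X^2] - (E[X])^2 = 151/10 - (29/10)^2 = 669/100

669/100


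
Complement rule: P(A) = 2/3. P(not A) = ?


P(A') = 1 - P(A) = 1 - 2/3 = 1/3

1/3


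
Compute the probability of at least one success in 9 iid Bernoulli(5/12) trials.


P(at least one) = 1 - P(none)
P(none) = (1 - 5/12)^9 = (7/12)^9 = 40353607/5159780352
P(at least one) = 1 - 40353607/5159780352 = 5119426745/5159780352

5119426745/5159780352


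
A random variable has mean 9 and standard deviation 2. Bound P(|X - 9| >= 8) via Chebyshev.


k = 8/2 = 4
Chebyshev: P(|X-mu| >= k*sigma) <= 1/k^2 = 1/4^2 = 1/16

1/16


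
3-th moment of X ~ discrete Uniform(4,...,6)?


E[X^3] = (1/3) * sum(x^3 for x=4..6)
= 405/3 = 135

135


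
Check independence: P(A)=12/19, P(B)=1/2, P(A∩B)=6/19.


P(A)*P(B) = 12/19*1/2 = 6/19
P(A∩B) = 6/19, which equals P(A)P(B), so independent

Yes, A and B are independent


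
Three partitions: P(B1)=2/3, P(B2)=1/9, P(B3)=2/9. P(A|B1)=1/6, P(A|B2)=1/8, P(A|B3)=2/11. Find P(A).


P(A) = P(A|B1)P(B1) + P(A|B2)P(B2) + P(A|B3)P(B3)
= 1/6*2/3 + 1/8*1/9 + 2/11*2/9
= 1/9 + 1/72 + 4/99 = 131/792

131/792


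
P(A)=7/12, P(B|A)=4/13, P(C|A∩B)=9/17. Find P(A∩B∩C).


P(A∩B∩C) = P(A) * P(B|A) * P(C|A∩B)
= 7/12 * 4/13 * 9/17
= 7/39 * 9/17 = 21/221

21/221


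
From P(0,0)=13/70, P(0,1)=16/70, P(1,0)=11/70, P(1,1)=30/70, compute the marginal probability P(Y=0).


P(Y=0) = P(0,0)+P(1,0) = 13/70 + 11/70 = 24/70 = 12/35

12/35


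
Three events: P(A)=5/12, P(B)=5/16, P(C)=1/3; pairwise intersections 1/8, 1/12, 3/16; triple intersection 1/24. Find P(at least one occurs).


P(A∪B∪C) = P(A)+P(B)+P(C) - P(AB)-P(AC)-P(BC) + P(ABC)
= 5/12+5/16+1/3 - 1/8-1/12-3/16 + 1/24
= 17/24

17/24


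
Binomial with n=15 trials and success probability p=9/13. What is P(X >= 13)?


P(X>=13) = P(X=13) + P(X=14) + P(X=15)
= 4270334591592720/51185893014090757 + 1372607547297660/51185893014090757 + 205891132094649/51185893014090757
= 449910251614233/3937376385699289

449910251614233/3937376385699289


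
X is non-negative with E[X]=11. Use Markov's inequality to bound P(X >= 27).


Markov: P(X >= a) <= E[X]/a
P(X >= 27) <= 11/27

11/27


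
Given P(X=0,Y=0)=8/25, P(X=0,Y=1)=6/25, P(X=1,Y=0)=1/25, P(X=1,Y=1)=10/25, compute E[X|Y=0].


P(Y=0) = 9/25
E[X|Y=0] = (0*8 + 1*1)/9 = 1/9

1/9


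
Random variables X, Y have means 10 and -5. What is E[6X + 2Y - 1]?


E[6X + 2Y - 1] = 6*E[X] + 2*E[Y] - 1
= (6)*(10) + (2)*(-5) + (-1)
= 60 - 10 - 1 = 49

49


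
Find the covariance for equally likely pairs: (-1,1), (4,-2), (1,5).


E[X]=4/3, E[Y]=4/3, E[XY]=-4/3
Cov(X,Y) = E[XY] - E[X]E[Y] = -4/3 - 4/3*4/3 = -28/9

-28/9


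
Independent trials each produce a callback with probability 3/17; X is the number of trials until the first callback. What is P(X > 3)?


P(X > 3) = P(first 3 trials all fail) = (1-p)^3 = (14/17)^3 = 2744/4913

2744/4913


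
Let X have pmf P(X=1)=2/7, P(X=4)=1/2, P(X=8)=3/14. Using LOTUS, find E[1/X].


E[1/X] = sum(g(x)*P(x))
= 1*2/7 + 1/4*1/2 + 1/8*3/14
= 7/16

7/16


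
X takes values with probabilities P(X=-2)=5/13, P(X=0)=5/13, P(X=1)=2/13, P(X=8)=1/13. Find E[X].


E[X] = sum(x * P(x))
= -2*5/13 + 0*5/13 + 1*2/13 + 8*1/13
= 0

0


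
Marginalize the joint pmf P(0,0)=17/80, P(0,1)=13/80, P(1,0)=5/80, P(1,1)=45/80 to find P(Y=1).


P(Y=1) = P(0,1)+P(1,1) = 13/80 + 45/80 = 58/80 = 29/40

29/40


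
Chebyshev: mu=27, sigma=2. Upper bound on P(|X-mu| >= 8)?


k = 8/2 = 4
Chebyshev: P(|X-mu| >= k*sigma) <= 1/k^2 = 1/4^2 = 1/16

1/16


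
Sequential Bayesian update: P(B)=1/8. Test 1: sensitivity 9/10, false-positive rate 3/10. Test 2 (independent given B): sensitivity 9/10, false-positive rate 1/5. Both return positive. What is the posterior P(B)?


After test 1: P(+) = 9/10*1/8 + 3/10*7/8 = 3/8
P(B|+) = (9/80)/(3/8) = 3/10
After test 2 (use post1 as new prior): P(+) = 9/10*3/10 + 1/5*7/10 = 41/100
P(B|+,+) = (27/100)/(41/100) = 27/41

27/41


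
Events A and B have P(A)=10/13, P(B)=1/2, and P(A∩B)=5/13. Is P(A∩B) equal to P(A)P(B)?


P(A)*P(B) = 10/13*1/2 = 5/13
P(A∩B) = 5/13, which equals P(A)P(B), so independent

Yes, A and B are independent


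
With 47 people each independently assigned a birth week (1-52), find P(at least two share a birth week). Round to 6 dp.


P(all different) = prod((52-i)/52 for i=0..46) = 0.000000
P(at least one match) = 1 - 0.000000 = 1.000000

1.000000


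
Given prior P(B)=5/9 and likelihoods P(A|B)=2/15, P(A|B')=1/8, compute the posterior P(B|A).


P(A) = P(A|B)P(B) + P(A|B')P(B') = 2/15*5/9 + 1/8*4/9 = 7/54
P(B|A) = P(A|B)P(B)/P(A) = (2/27)/(7/54) = 4/7

4/7


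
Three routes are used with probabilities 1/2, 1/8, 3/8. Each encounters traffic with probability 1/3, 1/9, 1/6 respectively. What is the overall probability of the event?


P(A) = P(A|B1)P(B1) + P(A|B2)P(B2) + P(A|B3)P(B3)
= 1/3*1/2 + 1/9*1/8 + 1/6*3/8
= 1/6 + 1/72 + 1/16 = 35/144

35/144


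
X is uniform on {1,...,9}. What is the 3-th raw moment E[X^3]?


E[X^3] = (1/9) * sum(x^3 for x=1..9)
= 2025/9 = 225

225


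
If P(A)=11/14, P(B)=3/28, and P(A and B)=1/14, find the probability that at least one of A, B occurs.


P(A∪B) = P(A) + P(B) - P(A∩B)
= 11/14 + 3/28 - 1/14 = 23/28

23/28


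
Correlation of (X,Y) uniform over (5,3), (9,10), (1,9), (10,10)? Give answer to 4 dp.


Cov(X,Y) = 3.5000, Var(X) = 12.6875, Var(Y) = 8.5000
rho = Cov/(sqrt(VarX)*sqrt(VarY)) = 0.3370

0.3370


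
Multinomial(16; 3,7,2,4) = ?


16! = 20922789888000
Denominator: 3!=6 * 7!=5040 * 2!=2 * 4!=24
Coefficient = 20922789888000 / 1451520 = 14414400

14414400


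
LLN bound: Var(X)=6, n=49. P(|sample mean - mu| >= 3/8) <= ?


Var(Xbar) = Var(X)/n = 6/49
Chebyshev: P(|Xbar-mu| >= 3/8) <= Var(Xbar)/(3/8)^2 = (6/49)/(9/64) = 128/147

128/147


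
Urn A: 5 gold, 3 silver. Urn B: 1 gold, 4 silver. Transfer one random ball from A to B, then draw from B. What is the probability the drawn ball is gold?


P(transfer gold) = 5/8; P(transfer silver) = 3/8
If gold transferred: Urn II has 2 gold of 6, so P(gold|gold moved) = 1/3
If silver transferred: Urn II has 1 gold of 6, so P(gold|silver moved) = 1/6
By total probability: P(gold) = 5/8*1/3 + 3/8*1/6 = 13/48

13/48


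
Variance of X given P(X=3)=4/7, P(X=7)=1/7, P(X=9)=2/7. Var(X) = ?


E[X] = 37/7, E[X^2] = 247/7
Var(X) = E[X^2] - (E[X])^2 = 247/7 - (37/7)^2 = 360/49

360/49


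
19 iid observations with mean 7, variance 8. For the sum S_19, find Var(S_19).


By independence, Var(S_n) = n*Var(X_1) = 19*8 = 152

152


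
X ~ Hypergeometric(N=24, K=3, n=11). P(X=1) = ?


P(X=1) = C(3,1)*C(21,10) / C(24,11)
= 3*352716 / 2496144
= 1058148/2496144 = 39/92

39/92


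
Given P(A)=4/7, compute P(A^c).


P(A') = 1 - P(A) = 1 - 4/7 = 3/7

3/7


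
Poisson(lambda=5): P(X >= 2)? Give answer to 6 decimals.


P(X>=2) = 1 - P(X<=1) = 1 - (e^(-5)*5^0/0! + e^(-5)*5^1/1!)
≈ 1 - (0.0067379470 + 0.0336897350)
= 1 - 0.0404276820 = 0.9595723180
≈ 0.959572

0.959572


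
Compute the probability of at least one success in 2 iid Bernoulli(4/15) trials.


P(at least one) = 1 - P(none)
P(none) = (1 - 4/15)^2 = (11/15)^2 = 121/225
P(at least one) = 1 - 121/225 = 104/225

104/225


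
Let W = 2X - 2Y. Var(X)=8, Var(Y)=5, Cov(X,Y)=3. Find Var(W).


Var(2X - 2Y) = 2^2*Var(X) + (-2)^2*Var(Y) + 2*2*(-2)*Cov(X,Y)
= 4*8 + 4*5 - 8*3
= 32 + 20 - 24 = 28

28


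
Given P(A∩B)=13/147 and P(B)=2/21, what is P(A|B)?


P(A|B) = P(A∩B)/P(B) = (13/147)/(14/147) = 13/14

13/14


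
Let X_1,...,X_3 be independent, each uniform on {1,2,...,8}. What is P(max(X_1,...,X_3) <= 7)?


P(max <= 7) = P(all X_i <= 7) = (P(X_1 <= 7))^3
= (7/8)^3 = 343/512

343/512


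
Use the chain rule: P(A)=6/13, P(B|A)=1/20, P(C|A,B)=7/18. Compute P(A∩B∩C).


P(A∩B∩C) = P(A) * P(B|A) * P(C|A∩B)
= 6/13 * 1/20 * 7/18
= 3/130 * 7/18 = 7/780

7/780


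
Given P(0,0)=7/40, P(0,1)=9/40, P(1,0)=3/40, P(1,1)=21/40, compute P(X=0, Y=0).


Read from table: P(X=0, Y=0) = 7/40

7/40


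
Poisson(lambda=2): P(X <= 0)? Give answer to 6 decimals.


P(X<=0) = e^(-2)*2^0/0!
≈ 0.1353352832
≈ 0.135335

0.135335


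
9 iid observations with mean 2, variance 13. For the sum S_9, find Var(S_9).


By independence, Var(S_n) = n*Var(X_1) = 9*13 = 117

117


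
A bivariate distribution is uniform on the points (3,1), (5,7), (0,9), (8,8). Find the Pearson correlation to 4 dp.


Cov(X,Y) = 0.5000, Var(X) = 8.5000, Var(Y) = 9.6875
rho = Cov/(sqrt(VarX)*sqrt(VarY)) = 0.0551

0.0551


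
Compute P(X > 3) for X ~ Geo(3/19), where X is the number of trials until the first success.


P(X > 3) = P(first 3 trials all fail) = (1-p)^3 = (16/19)^3 = 4096/6859

4096/6859


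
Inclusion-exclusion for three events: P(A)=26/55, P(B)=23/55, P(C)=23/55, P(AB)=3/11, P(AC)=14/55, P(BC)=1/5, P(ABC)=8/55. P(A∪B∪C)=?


P(A∪B∪C) = P(A)+P(B)+P(C) - P(AB)-P(AC)-P(BC) + P(ABC)
= 26/55+23/55+23/55 - 3/11-14/55-1/5 + 8/55
= 8/11

8/11


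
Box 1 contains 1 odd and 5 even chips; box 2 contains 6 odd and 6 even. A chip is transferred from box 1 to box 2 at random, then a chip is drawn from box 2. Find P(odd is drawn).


P(transfer odd) = 1/6; P(transfer even) = 5/6
If odd transferred: Urn II has 7 odd of 13, so P(odd|odd moved) = 7/13
If even transferred: Urn II has 6 odd of 13, so P(odd|even moved) = 6/13
By total probability: P(odd) = 1/6*7/13 + 5/6*6/13 = 37/78

37/78


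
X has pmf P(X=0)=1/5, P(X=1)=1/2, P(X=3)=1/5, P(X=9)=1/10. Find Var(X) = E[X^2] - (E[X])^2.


E[X] = 2, E[X^2] = 52/5
Var(X) = E[X^2] - (E[X])^2 = 52/5 - (2)^2 = 32/5

32/5


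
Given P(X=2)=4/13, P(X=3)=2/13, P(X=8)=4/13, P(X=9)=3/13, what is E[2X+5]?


E[2X+5] = sum(g(x)*P(x))
= 9*4/13 + 11*2/13 + 21*4/13 + 23*3/13
= 211/13

211/13


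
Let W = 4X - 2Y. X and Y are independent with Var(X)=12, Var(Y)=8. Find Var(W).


Independence => Cov(X,Y)=0
Var(4X - 2Y) = 4^2*Var(X) + (-2)^2*Var(Y)
= 16*12 + 4*8 = 224

224


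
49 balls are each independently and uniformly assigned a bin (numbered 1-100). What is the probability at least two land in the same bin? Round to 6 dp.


P(all different) = prod((100-i)/100 for i=0..48) = 0.000001
P(at least one match) = 1 - 0.000001 = 0.999999

0.999999


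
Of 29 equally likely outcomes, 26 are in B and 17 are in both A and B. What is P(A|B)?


P(A|B) = P(A∩B)/P(B) = (17/29)/(26/29) = 17/26

17/26


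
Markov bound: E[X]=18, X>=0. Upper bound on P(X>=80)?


Markov: P(X >= a) <= E[X]/a
P(X >= 80) <= 18/80 = 9/40

9/40


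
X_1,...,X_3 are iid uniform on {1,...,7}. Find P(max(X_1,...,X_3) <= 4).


P(max <= 4) = P(all X_i <= 4) = (P(X_1 <= 4))^3
= (4/7)^3 = 64/343

64/343


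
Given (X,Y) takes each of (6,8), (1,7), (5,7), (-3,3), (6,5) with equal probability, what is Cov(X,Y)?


E[X]=3, E[Y]=6, E[XY]=111/5
Cov(X,Y) = E[XY] - E[X]E[Y] = 111/5 - 3*6 = 21/5

21/5


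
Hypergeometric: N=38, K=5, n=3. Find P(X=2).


P(X=2) = C(5,2)*C(33,1) / C(38,3)
= 10*33 / 8436
= 330/8436 = 55/1406

55/1406


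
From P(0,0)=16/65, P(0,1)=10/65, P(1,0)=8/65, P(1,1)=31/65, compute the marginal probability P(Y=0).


P(Y=0) = P(0,0)+P(1,0) = 16/65 + 8/65 = 24/65

24/65


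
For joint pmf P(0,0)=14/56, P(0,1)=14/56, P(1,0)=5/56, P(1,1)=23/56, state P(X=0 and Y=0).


Read from table: P(X=0, Y=0) = 14/56 = 1/4

1/4


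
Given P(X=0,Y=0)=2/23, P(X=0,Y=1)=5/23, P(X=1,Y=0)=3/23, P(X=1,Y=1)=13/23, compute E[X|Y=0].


P(Y=0) = 5/23
E[X|Y=0] = (0*2 + 1*3)/5 = 3/5

3/5


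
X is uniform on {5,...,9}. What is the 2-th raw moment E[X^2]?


E[X^2] = (1/5) * sum(x^2 for x=5..9)
= 255/5 = 51

51


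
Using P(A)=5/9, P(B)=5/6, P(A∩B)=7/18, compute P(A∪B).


P(A∪B) = P(A) + P(B) - P(A∩B)
= 5/9 + 5/6 - 7/18 = 1

1


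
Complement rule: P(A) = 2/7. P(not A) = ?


P(A') = 1 - P(A) = 1 - 2/7 = 5/7

5/7


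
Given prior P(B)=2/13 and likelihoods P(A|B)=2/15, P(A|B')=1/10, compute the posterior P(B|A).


P(A) = P(A|B)P(B) + P(A|B')P(B') = 2/15*2/13 + 1/10*11/13 = 41/390
P(B|A) = P(A|B)P(B)/P(A) = (4/195)/(41/390) = 8/41

8/41


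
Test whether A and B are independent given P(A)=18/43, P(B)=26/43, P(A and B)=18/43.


P(A)*P(B) = 18/43*26/43 = 468/1849
P(A∩B) = 18/43 != 468/1849, so not independent

No, A and B are not independent


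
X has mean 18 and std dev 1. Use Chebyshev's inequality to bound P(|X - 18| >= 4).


k = 4/1 = 4
Chebyshev: P(|X-mu| >= k*sigma) <= 1/k^2 = 1/4^2 = 1/16

1/16


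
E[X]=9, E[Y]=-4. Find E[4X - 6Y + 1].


E[4X - 6Y + 1] = 4*E[X] - 6*E[Y] + 1
= (4)*(9) + (-6)*(-4) + (1)
= 36 + 24 + 1 = 61

61


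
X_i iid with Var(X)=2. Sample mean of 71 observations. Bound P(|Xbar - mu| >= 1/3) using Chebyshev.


Var(Xbar) = Var(X)/n = 2/71
Chebyshev: P(|Xbar-mu| >= 1/3) <= Var(Xbar)/(1/3)^2 = (2/71)/(1/9) = 18/71

18/71


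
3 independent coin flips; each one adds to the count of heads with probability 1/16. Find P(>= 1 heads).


P(at least one) = 1 - P(none)
P(none) = (1 - 1/16)^3 = (15/16)^3 = 3375/4096
P(at least one) = 1 - 3375/4096 = 721/4096

721/4096


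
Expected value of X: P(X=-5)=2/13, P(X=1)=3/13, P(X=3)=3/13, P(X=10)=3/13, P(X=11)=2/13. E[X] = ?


E[X] = sum(x * P(x))
= -5*2/13 + 1*3/13 + 3*3/13 + 10*3/13 + 11*2/13
= 54/13

54/13


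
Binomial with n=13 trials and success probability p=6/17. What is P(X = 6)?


P(X=6) = C(13,6) * p^6 * (1-p)^7
= 1716 * 46656/24137569 * 19487171/410338673
= 1560175960502016/9904578032905937

1560175960502016/9904578032905937


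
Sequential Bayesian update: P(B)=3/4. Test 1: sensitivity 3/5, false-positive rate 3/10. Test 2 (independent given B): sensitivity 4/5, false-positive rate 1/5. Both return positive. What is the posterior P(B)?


After test 1: P(+) = 3/5*3/4 + 3/10*1/4 = 21/40
P(B|+) = (9/20)/(21/40) = 6/7
After test 2 (use post1 as new prior): P(+) = 4/5*6/7 + 1/5*1/7 = 5/7
P(B|+,+) = (24/35)/(5/7) = 24/25

24/25


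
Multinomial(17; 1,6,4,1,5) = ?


17! = 355687428096000
Denominator: 1!=1 * 6!=720 * 4!=24 * 1!=1 * 5!=120
Coefficient = 355687428096000 / 2073600 = 171531360

171531360


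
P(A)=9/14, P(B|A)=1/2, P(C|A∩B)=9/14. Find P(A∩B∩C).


P(A∩B∩C) = P(A) * P(B|A) * P(C|A∩B)
= 9/14 * 1/2 * 9/14
= 9/28 * 9/14 = 81/392

81/392


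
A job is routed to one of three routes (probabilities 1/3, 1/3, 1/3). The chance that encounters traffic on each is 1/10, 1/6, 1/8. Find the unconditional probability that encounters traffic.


P(A) = P(A|B1)P(B1) + P(A|B2)P(B2) + P(A|B3)P(B3)
= 1/10*1/3 + 1/6*1/3 + 1/8*1/3
= 1/30 + 1/18 + 1/24 = 47/360

47/360


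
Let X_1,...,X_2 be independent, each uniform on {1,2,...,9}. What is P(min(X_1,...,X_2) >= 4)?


P(min >= 4) = P(all X_i >= 4) = (P(X_1 >= 4))^2
= (6/9)^2 = (2/3)^2 = 4/9

4/9


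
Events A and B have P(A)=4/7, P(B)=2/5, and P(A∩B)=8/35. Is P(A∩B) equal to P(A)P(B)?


P(A)*P(B) = 4/7*2/5 = 8/35
P(A∩B) = 8/35, which equals P(A)P(B), so independent

Yes, A and B are independent


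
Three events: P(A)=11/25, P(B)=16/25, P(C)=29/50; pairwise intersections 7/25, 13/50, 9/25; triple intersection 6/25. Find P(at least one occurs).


P(A∪B∪C) = P(A)+P(B)+P(C) - P(AB)-P(AC)-P(BC) + P(ABC)
= 11/25+16/25+29/50 - 7/25-13/50-9/25 + 6/25
= 1

1


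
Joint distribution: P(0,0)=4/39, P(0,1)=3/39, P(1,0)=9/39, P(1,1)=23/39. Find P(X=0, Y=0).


Read from table: P(X=0, Y=0) = 4/39

4/39


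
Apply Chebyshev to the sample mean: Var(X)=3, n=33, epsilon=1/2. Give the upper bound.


Var(Xbar) = Var(X)/n = 3/33
Chebyshev: P(|Xbar-mu| >= 1/2) <= Var(Xbar)/(1/2)^2 = (1/11)/(1/4) = 4/11

4/11


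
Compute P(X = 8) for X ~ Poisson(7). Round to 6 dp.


P(X=8) = e^(-7) * 7^8 / 8!
≈ 0.0009118819656 * 5764801 / 40320
≈ 0.130377

0.130377


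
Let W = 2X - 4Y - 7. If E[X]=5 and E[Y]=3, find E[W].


E[2X - 4Y - 7] = 2*E[X] - 4*E[Y] - 7
= (2)*(5) + (-4)*(3) + (-7)
= 10 - 12 - 7 = -9

-9


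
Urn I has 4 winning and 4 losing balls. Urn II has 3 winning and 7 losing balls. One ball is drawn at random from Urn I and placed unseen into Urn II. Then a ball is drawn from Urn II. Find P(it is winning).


P(transfer winning) = 4/8 = 1/2; P(transfer losing) = 1/2
If winning transferred: Urn II has 4 winning of 11, so P(winning|winning moved) = 4/11
If losing transferred: Urn II has 3 winning of 11, so P(winning|losing moved) = 3/11
By total probability: P(winning) = 1/2*4/11 + 1/2*3/11 = 7/22

7/22


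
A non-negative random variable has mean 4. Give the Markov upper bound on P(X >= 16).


Markov: P(X >= a) <= E[X]/a
P(X >= 16) <= 4/16 = 1/4

1/4


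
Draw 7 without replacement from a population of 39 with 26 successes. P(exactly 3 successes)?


P(X=3) = C(26,3)*C(13,4) / C(39,7)
= 2600*715 / 15380937
= 1859000/15380937 = 13000/107559

13000/107559


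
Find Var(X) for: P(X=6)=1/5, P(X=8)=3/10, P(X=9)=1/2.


E[X] = 81/10, E[X^2] = 669/10
Var(X) = E[X^2] - (E[X])^2 = 669/10 - (81/10)^2 = 129/100

129/100


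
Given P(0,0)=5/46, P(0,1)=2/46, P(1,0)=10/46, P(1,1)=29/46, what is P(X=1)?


P(X=1) = P(1,0)+P(1,1) = 10/46 + 29/46 = 39/46

39/46


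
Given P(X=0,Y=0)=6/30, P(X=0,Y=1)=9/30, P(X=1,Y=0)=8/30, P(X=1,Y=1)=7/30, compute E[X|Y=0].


P(Y=0) = 14/30
E[X|Y=0] = (0*6 + 1*8)/14 = 8/14 = 4/7

4/7


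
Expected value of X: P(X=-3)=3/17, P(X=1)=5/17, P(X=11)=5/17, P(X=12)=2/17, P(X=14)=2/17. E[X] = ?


E[X] = sum(x * P(x))
= -3*3/17 + 1*5/17 + 11*5/17 + 12*2/17 + 14*2/17
= 103/17

103/17


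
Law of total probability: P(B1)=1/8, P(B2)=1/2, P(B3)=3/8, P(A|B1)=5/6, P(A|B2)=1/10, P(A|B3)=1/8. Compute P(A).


P(A) = P(A|B1)P(B1) + P(A|B2)P(B2) + P(A|B3)P(B3)
= 5/6*1/8 + 1/10*1/2 + 1/8*3/8
= 5/48 + 1/20 + 3/64 = 193/960

193/960


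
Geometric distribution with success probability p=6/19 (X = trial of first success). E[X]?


For geometric (trials until first success), E[X] = 1/p = 1/(6/19) = 19/6

19/6


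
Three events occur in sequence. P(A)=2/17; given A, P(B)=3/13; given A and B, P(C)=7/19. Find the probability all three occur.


P(A∩B∩C) = P(A) * P(B|A) * P(C|A∩B)
= 2/17 * 3/13 * 7/19
= 6/221 * 7/19 = 42/4199

42/4199


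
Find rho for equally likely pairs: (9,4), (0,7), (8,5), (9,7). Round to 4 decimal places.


Cov(X,Y) = -2.6250, Var(X) = 14.2500, Var(Y) = 1.6875
rho = Cov/(sqrt(VarX)*sqrt(VarY)) = -0.5353

-0.5353


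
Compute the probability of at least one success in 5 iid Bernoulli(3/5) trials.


P(at least one) = 1 - P(none)
P(none) = (1 - 3/5)^5 = (2/5)^5 = 32/3125
P(at least one) = 1 - 32/3125 = 3093/3125

3093/3125


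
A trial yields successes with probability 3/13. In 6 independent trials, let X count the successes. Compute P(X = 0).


P(X=0) = C(6,0) * p^0 * (1-p)^6
= 1 * 1 * 1000000/4826809
= 1000000/4826809

1000000/4826809


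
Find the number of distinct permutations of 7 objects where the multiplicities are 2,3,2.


7! = 5040
Denominator: 2!=2 * 3!=6 * 2!=2
Coefficient = 5040 / 24 = 210

210


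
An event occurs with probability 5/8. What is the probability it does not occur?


P(A') = 1 - P(A) = 1 - 5/8 = 3/8

3/8


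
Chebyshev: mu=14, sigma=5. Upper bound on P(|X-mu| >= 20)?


k = 20/5 = 4
Chebyshev: P(|X-mu| >= k*sigma) <= 1/k^2 = 1/4^2 = 1/16

1/16


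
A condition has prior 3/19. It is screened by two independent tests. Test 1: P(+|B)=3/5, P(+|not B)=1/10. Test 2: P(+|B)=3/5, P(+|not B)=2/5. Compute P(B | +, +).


After test 1: P(+) = 3/5*3/19 + 1/10*16/19 = 17/95
P(B|+) = (9/95)/(17/95) = 9/17
After test 2 (use post1 as new prior): P(+) = 3/5*9/17 + 2/5*8/17 = 43/85
P(B|+,+) = (27/85)/(43/85) = 27/43

27/43


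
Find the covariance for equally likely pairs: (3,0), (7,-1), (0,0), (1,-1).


E[X]=11/4, E[Y]=-1/2, E[XY]=-2
Cov(X,Y) = E[XY] - E[X]E[Y] = -2 - 11/4*-1/2 = -5/8

-5/8


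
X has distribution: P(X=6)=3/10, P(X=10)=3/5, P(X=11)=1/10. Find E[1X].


E[1X] = sum(g(x)*P(x))
= 6*3/10 + 10*3/5 + 11*1/10
= 89/10

89/10


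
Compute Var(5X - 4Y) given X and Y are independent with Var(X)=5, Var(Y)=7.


Independence => Cov(X,Y)=0
Var(5X - 4Y) = 5^2*Var(X) + (-4)^2*Var(Y)
= 25*5 + 16*7 = 237

237


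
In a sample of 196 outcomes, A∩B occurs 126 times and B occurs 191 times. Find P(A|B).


P(A|B) = P(A∩B)/P(B) = (126/196)/(191/196) = 126/191

126/191


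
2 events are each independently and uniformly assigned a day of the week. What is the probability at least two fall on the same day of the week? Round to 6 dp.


P(all different) = prod((7-i)/7 for i=0..1) = 0.857143
P(at least one match) = 1 - 0.857143 = 0.142857

0.142857


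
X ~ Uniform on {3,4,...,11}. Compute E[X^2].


E[X^2] = (1/9) * sum(x^2 for x=3..11)
= 501/9 = 167/3

167/3


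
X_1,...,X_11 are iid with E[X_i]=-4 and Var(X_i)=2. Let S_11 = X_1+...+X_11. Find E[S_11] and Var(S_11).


E[S_n] = n*mu = 11*-4 = -44
Var(S_n) = n*sigma^2 = 11*2 = 22

E[S_11]=-44, Var(S_11)=22


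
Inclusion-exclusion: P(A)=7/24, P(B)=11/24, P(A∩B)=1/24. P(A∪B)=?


P(A∪B) = P(A) + P(B) - P(A∩B)
= 7/24 + 11/24 - 1/24 = 17/24

17/24


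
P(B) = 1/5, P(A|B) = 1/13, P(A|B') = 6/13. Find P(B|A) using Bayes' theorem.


P(A) = P(A|B)P(B) + P(A|B')P(B') = 1/13*1/5 + 6/13*4/5 = 5/13
P(B|A) = P(A|B)P(B)/P(A) = (1/65)/(5/13) = 1/25

1/25


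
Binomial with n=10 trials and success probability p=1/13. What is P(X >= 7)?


P(X>=7) = P(X=7) + P(X=8) + P(X=9) + P(X=10)
= 207360/137858491849 + 6480/137858491849 + 120/137858491849 + 1/137858491849
= 213961/137858491849

213961/137858491849


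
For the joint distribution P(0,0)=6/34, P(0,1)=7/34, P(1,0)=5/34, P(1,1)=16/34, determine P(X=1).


P(X=1) = P(1,0)+P(1,1) = 5/34 + 16/34 = 21/34

21/34


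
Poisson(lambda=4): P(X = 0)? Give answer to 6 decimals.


P(X=0) = e^(-4) * 4^0 / 0!
≈ 0.01831563889 * 1 / 1
≈ 0.018316

0.018316


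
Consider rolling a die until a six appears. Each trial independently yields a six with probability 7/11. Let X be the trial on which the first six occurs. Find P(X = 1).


P(X=1) = (1-p)^0 * p = (4/11)^0 * 7/11
= 1 * 7/11 = 7/11

7/11


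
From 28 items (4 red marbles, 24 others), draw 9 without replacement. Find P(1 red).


P(X=1) = C(4,1)*C(24,8) / C(28,9)
= 4*735471 / 6906900
= 2941884/6906900 = 969/2275

969/2275


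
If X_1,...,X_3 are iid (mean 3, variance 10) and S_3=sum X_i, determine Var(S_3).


By independence, Var(S_n) = n*Var(X_1) = 3*10 = 30

30


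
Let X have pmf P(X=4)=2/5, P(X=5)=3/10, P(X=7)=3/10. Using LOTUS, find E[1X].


E[1X] = sum(g(x)*P(x))
= 4*2/5 + 5*3/10 + 7*3/10
= 26/5

26/5


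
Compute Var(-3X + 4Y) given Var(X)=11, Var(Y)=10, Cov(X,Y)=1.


Var(-3X + 4Y) = (-3)^2*Var(X) + 4^2*Var(Y) + 2*(-3)*4*Cov(X,Y)
= 9*11 + 16*10 - 24*1
= 99 + 160 - 24 = 235

235


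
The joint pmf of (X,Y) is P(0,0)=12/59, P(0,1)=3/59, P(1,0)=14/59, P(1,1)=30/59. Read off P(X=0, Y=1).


Read from table: P(X=0, Y=1) = 3/59

3/59


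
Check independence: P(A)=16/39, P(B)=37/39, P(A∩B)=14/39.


P(A)*P(B) = 16/39*37/39 = 592/1521
P(A∩B) = 14/39 != 592/1521, so not independent

No, A and B are not independent


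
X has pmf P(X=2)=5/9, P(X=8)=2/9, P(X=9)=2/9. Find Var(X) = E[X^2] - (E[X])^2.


E[X] = 44/9, E[X^2] = 310/9
Var(X) = E[X^2] - (E[X])^2 = 310/9 - (44/9)^2 = 854/81

854/81


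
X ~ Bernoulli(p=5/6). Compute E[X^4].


For Bernoulli: X in {0,1}
E[X^4] = 0^4*(1-5/6) + 1^4*5/6 = 5/6

5/6


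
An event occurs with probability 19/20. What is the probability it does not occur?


P(A') = 1 - P(A) = 1 - 19/20 = 1/20

1/20


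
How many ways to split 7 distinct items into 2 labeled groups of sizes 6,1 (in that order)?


7! = 5040
Denominator: 6!=720 * 1!=1
Coefficient = 5040 / 720 = 7

7


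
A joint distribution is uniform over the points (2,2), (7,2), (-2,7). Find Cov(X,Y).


E[X]=7/3, E[Y]=11/3, E[XY]=4/3
Cov(X,Y) = E[XY] - E[X]E[Y] = 4/3 - 7/3*11/3 = -65/9

-65/9


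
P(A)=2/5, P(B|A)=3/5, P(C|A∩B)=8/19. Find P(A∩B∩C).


P(A∩B∩C) = P(A) * P(B|A) * P(C|A∩B)
= 2/5 * 3/5 * 8/19
= 6/25 * 8/19 = 48/475

48/475


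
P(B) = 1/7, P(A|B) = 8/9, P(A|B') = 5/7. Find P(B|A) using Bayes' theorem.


P(A) = P(A|B)P(B) + P(A|B')P(B') = 8/9*1/7 + 5/7*6/7 = 326/441
P(B|A) = P(A|B)P(B)/P(A) = (8/63)/(326/441) = 28/163

28/163


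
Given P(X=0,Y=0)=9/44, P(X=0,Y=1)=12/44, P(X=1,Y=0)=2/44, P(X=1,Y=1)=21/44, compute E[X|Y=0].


P(Y=0) = 11/44
E[X|Y=0] = (0*9 + 1*2)/11 = 2/11

2/11


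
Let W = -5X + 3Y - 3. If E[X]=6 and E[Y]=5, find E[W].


E[-5X + 3Y - 3] = -5*E[X] + 3*E[Y] - 3
= (-5)*(6) + (3)*(5) + (-3)
= -30 + 15 - 3 = -18

-18


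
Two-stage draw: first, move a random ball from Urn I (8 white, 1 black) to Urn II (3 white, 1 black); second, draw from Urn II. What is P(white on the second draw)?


P(transfer white) = 8/9; P(transfer black) = 1/9
If white transferred: Urn II has 4 white of 5, so P(white|white moved) = 4/5
If black transferred: Urn II has 3 white of 5, so P(white|black moved) = 3/5
By total probability: P(white) = 8/9*4/5 + 1/9*3/5 = 7/9

7/9


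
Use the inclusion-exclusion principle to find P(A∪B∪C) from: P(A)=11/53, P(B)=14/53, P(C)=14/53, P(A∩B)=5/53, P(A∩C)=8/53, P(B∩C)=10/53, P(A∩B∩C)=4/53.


P(A∪B∪C) = P(A)+P(B)+P(C) - P(AB)-P(AC)-P(BC) + P(ABC)
= 11/53+14/53+14/53 - 5/53-8/53-10/53 + 4/53
= 20/53

20/53


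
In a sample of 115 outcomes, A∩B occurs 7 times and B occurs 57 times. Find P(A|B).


P(A|B) = P(A∩B)/P(B) = (7/115)/(57/115) = 7/57

7/57


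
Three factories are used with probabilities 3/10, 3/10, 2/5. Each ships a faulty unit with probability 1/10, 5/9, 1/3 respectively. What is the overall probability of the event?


P(A) = P(A|B1)P(B1) + P(A|B2)P(B2) + P(A|B3)P(B3)
= 1/10*3/10 + 5/9*3/10 + 1/3*2/5
= 3/100 + 1/6 + 2/15 = 33/100

33/100


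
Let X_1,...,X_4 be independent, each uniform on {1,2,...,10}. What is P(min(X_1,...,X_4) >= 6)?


P(min >= 6) = P(all X_i >= 6) = (P(X_1 >= 6))^4
= (5/10)^4 = (1/2)^4 = 1/16

1/16


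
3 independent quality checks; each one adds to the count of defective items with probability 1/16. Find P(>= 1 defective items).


P(at least one) = 1 - P(none)
P(none) = (1 - 1/16)^3 = (15/16)^3 = 3375/4096
P(at least one) = 1 - 3375/4096 = 721/4096

721/4096


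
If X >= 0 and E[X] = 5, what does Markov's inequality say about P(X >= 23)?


Markov: P(X >= a) <= E[X]/a
P(X >= 23) <= 5/23

5/23


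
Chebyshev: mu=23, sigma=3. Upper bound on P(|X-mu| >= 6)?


k = 6/3 = 2
Chebyshev: P(|X-mu| >= k*sigma) <= 1/k^2 = 1/2^2 = 1/4

1/4


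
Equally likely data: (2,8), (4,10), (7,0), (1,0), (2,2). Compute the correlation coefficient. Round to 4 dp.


Cov(X,Y) = -0.8000, Var(X) = 4.5600, Var(Y) = 17.6000
rho = Cov/(sqrt(VarX)*sqrt(VarY)) = -0.0893

-0.0893


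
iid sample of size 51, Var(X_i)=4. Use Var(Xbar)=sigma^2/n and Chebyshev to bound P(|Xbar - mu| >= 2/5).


Var(Xbar) = Var(X)/n = 4/51
Chebyshev: P(|Xbar-mu| >= 2/5) <= Var(Xbar)/(2/5)^2 = (4/51)/(4/25) = 25/51

25/51


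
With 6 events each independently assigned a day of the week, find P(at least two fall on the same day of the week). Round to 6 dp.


P(all different) = prod((7-i)/7 for i=0..5) = 0.042839
P(at least one match) = 1 - 0.042839 = 0.957161

0.957161


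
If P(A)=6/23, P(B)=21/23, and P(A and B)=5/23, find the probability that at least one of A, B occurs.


P(A∪B) = P(A) + P(B) - P(A∩B)
= 6/23 + 21/23 - 5/23 = 22/23

22/23


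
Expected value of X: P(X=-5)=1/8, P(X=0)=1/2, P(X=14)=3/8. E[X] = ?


E[X] = sum(x * P(x))
= -5*1/8 + 0*1/2 + 14*3/8
= 37/8

37/8


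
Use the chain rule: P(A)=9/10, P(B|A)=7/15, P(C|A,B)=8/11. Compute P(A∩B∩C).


P(A∩B∩C) = P(A) * P(B|A) * P(C|A∩B)
= 9/10 * 7/15 * 8/11
= 21/50 * 8/11 = 84/275

84/275


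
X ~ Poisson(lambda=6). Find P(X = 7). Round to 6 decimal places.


P(X=7) = e^(-6) * 6^7 / 7!
≈ 0.002478752177 * 279936 / 5040
≈ 0.137677

0.137677


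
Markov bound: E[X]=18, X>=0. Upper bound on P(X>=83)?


Markov: P(X >= a) <= E[X]/a
P(X >= 83) <= 18/83

18/83


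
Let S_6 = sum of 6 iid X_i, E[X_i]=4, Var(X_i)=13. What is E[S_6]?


E[S_n] = n*E[X_1] = 6*4 = 24

24


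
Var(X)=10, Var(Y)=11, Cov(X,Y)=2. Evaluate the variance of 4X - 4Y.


Var(4X - 4Y) = 4^2*Var(X) + (-4)^2*Var(Y) + 2*4*(-4)*Cov(X,Y)
= 16*10 + 16*11 - 32*2
= 160 + 176 - 64 = 272

272


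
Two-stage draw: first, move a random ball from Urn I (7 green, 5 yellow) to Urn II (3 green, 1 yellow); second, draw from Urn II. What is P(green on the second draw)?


P(transfer green) = 7/12; P(transfer yellow) = 5/12
If green transferred: Urn II has 4 green of 5, so P(green|green moved) = 4/5
If yellow transferred: Urn II has 3 green of 5, so P(green|yellow moved) = 3/5
By total probability: P(green) = 7/12*4/5 + 5/12*3/5 = 43/60

43/60


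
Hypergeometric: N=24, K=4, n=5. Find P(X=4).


P(X=4) = C(4,4)*C(20,1) / C(24,5)
= 1*20 / 42504
= 20/42504 = 5/10626

5/10626


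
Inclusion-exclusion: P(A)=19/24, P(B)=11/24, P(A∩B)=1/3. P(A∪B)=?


P(A∪B) = P(A) + P(B) - P(A∩B)
= 19/24 + 11/24 - 1/3 = 11/12

11/12


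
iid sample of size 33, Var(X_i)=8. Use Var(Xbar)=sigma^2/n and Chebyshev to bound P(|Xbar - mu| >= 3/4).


Var(Xbar) = Var(X)/n = 8/33
Chebyshev: P(|Xbar-mu| >= 3/4) <= Var(Xbar)/(3/4)^2 = (8/33)/(9/16) = 128/297

128/297


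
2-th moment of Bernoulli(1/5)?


For Bernoulli: X in {0,1}
E[X^2] = 0^2*(1-1/5) + 1^2*1/5 = 1/5

1/5


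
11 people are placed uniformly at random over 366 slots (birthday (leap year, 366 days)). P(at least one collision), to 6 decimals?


P(all different) = prod((366-i)/366 for i=0..10) = 0.859219
P(at least one match) = 1 - 0.859219 = 0.140781

0.140781


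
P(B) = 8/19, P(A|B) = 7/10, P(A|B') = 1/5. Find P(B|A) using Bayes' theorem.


P(A) = P(A|B)P(B) + P(A|B')P(B') = 7/10*8/19 + 1/5*11/19 = 39/95
P(B|A) = P(A|B)P(B)/P(A) = (28/95)/(39/95) = 28/39

28/39


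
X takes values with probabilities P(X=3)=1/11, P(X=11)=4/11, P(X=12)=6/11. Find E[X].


E[X] = sum(x * P(x))
= 3*1/11 + 11*4/11 + 12*6/11
= 119/11

119/11


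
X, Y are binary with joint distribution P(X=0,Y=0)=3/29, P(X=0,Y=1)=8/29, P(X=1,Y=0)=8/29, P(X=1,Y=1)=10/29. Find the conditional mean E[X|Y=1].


P(Y=1) = 18/29
E[X|Y=1] = (0*8 + 1*10)/18 = 10/18 = 5/9

5/9


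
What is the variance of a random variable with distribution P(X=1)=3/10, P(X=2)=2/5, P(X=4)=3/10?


E[X] = 23/10, E[X^2] = 67/10
Var(X) = E[X^2] - (E[X])^2 = 67/10 - (23/10)^2 = 141/100

141/100


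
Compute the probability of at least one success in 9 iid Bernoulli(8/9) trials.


P(at least one) = 1 - P(none)
P(none) = (1 - 8/9)^9 = (1/9)^9 = 1/387420489
P(at least one) = 1 - 1/387420489 = 387420488/387420489

387420488/387420489


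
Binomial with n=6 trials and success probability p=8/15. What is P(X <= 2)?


P(X<=2) = P(X=0) + P(X=1) + P(X=2)
= 117649/11390625 + 268912/3796875 + 153664/759375
= 645869/2278125

645869/2278125


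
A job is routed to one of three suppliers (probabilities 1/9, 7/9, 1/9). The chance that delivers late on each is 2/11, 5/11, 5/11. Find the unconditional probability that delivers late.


P(A) = P(A|B1)P(B1) + P(A|B2)P(B2) + P(A|B3)P(B3)
= 2/11*1/9 + 5/11*7/9 + 5/11*1/9
= 2/99 + 35/99 + 5/99 = 14/33

14/33


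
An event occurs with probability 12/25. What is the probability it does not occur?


P(A') = 1 - P(A) = 1 - 12/25 = 13/25

13/25


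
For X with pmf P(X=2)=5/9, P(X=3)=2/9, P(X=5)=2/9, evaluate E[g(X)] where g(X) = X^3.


E[X^3] = sum(g(x)*P(x))
= 8*5/9 + 27*2/9 + 125*2/9
= 344/9

344/9


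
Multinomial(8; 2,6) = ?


8! = 40320
Denominator: 2!=2 * 6!=720
Coefficient = 40320 / 1440 = 28

28


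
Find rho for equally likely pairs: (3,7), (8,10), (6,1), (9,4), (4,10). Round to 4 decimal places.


Cov(X,Y) = -1.8000, Var(X) = 5.2000, Var(Y) = 12.2400
rho = Cov/(sqrt(VarX)*sqrt(VarY)) = -0.2256

-0.2256


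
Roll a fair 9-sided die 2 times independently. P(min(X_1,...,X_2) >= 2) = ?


P(min >= 2) = P(all X_i >= 2) = (P(X_1 >= 2))^2
= (8/9)^2 = 64/81

64/81


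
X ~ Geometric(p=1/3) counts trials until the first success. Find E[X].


For geometric (trials until first success), E[X] = 1/p = 1/(1/3) = 3

3


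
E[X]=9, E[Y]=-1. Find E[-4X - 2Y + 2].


E[-4X - 2Y + 2] = -4*E[X] - 2*E[Y] + 2
= (-4)*(9) + (-2)*(-1) + (2)
= -36 + 2 + 2 = -32

-32


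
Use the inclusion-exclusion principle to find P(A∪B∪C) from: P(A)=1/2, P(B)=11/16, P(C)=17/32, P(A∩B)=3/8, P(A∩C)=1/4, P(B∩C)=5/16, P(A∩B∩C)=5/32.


P(A∪B∪C) = P(A)+P(B)+P(C) - P(AB)-P(AC)-P(BC) + P(ABC)
= 1/2+11/16+17/32 - 3/8-1/4-5/16 + 5/32
= 15/16

15/16


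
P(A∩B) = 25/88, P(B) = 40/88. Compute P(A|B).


P(A|B) = P(A∩B)/P(B) = (25/88)/(40/88) = 25/40 = 5/8

5/8


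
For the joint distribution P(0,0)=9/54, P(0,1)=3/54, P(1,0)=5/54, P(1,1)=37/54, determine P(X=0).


P(X=0) = P(0,0)+P(0,1) = 9/54 + 3/54 = 12/54 = 2/9

2/9


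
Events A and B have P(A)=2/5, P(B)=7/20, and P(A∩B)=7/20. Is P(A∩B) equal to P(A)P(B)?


P(A)*P(B) = 2/5*7/20 = 7/50
P(A∩B) = 7/20 != 7/50, so not independent

No, A and B are not independent


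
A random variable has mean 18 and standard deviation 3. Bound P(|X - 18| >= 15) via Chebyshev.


k = 15/3 = 5
Chebyshev: P(|X-mu| >= k*sigma) <= 1/k^2 = 1/5^2 = 1/25

1/25


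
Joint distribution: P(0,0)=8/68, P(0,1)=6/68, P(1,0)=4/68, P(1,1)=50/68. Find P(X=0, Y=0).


Read from table: P(X=0, Y=0) = 8/68 = 2/17

2/17


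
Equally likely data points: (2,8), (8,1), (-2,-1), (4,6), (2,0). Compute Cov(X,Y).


E[X]=14/5, E[Y]=14/5, E[XY]=10
Cov(X,Y) = E[XY] - E[X]E[Y] = 10 - 14/5*14/5 = 54/25

54/25


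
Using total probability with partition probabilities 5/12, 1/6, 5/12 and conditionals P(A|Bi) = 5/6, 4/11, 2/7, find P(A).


P(A) = P(A|B1)P(B1) + P(A|B2)P(B2) + P(A|B3)P(B3)
= 5/6*5/12 + 4/11*1/6 + 2/7*5/12
= 25/72 + 2/33 + 5/42 = 2921/5544

2921/5544
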